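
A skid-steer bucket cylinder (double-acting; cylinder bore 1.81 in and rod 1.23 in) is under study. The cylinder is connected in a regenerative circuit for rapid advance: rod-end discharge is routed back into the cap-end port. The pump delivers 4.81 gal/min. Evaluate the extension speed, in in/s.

v ≈ 15.6 in/s

In regeneration the rod-end outflow joins the pump flow into the cap end, so the net volume the pump must supply per unit advance equals the rod cross-section area.
Rod cross-section A_rod = π/4 × (1.23 in)² = 1.188 in^2
v = Q_pump / A_rod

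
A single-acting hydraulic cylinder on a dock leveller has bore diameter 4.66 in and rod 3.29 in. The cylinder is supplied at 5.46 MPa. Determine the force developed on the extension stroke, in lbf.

F ≈ 13500 lbf

Cap-side area A_cap = π/4 × (4.66 in)² = 17.06 in^2
F = P × A_cap = 5.46 MPa × A_cap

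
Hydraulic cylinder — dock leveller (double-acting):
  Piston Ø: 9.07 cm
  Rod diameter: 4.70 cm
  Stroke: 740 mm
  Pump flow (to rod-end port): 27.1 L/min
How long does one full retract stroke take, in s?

Rod-side annular area A_ann = π/4 × (9.07² − 4.70²) = 47.26 cm^2
Swept volume V = A × L; t = V / Q = A·L / Q

t ≈ 7.74 s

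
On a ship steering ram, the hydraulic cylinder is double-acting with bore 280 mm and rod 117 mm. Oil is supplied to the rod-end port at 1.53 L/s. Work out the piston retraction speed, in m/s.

Rod-side annular area A_ann = π/4 × (280² − 117²) = 50820 mm^2
Flow into the rod-end port fills the annular volume.
v = Q / A

v ≈ 0.0301 m/s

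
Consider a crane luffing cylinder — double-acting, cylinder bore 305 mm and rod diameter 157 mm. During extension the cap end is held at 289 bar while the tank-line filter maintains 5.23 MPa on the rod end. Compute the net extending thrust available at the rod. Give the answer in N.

Cap-side area A_cap = π/4 × (305 mm)² = 73060 mm^2
Rod-side annular area A_ann = π/4 × (305² − 157²) = 53700 mm^2
Net thrust = P_cap·A_cap − P_rod·A_ann = 2.111e6 N − 2.809e5 N

F ≈ 1.83e6 N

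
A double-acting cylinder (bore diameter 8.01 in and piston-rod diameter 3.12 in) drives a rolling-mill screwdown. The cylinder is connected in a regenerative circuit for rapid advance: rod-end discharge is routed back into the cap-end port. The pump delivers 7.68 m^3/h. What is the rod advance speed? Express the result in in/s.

In regeneration the rod-end outflow joins the pump flow into the cap end, so the net volume the pump must supply per unit advance equals the rod cross-section area.
Rod cross-section A_rod = π/4 × (3.12 in)² = 7.645 in^2
v = Q_pump / A_rod

v ≈ 17.0 in/s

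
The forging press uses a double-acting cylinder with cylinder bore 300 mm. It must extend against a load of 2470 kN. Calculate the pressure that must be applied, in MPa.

P ≈ 34.9 MPa

Cap-side area A_cap = π/4 × (300 mm)² = 70690 mm^2
P = F / A = 2470 kN / A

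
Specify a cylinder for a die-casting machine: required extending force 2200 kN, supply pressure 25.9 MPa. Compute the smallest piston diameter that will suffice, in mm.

Extension force acts on the full piston face: F = P × (π/4)D².
D = √(4F / (πP)) = √(4 × 2200 kN / (π × 25.9 MPa))

D ≈ 329 mm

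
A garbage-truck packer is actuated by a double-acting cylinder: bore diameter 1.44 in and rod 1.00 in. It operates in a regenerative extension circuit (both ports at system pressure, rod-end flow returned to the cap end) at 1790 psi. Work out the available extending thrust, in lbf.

With equal pressure on both faces, forces on the annular region cancel; the net push is pressure × rod cross-section.
Rod cross-section A_rod = π/4 × (1.00 in)² = 0.7854 in^2
F = P × A_rod

F ≈ 1410 lbf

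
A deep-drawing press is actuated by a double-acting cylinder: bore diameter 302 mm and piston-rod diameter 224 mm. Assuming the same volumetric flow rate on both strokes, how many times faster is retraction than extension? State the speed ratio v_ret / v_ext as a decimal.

v_ret/v_ext ≈ 2.22

Cap-side area A_cap = π/4 × (302 mm)² = 71630 mm^2
Rod-side annular area A_ann = π/4 × (302² − 224²) = 32220 mm^2
For equal Q, v ∝ 1/A, so v_ret/v_ext = A_cap/A_ann.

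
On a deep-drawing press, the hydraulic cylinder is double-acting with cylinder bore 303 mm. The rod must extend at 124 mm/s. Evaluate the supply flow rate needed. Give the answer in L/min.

Cap-side area A_cap = π/4 × (303 mm)² = 72110 mm^2
Q = A × v

Q ≈ 536 L/min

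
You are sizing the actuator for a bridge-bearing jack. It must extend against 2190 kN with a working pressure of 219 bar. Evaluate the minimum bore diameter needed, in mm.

Extension force acts on the full piston face: F = P × (π/4)D².
D = √(4F / (πP)) = √(4 × 2190 kN / (π × 219 bar))

D ≈ 357 mm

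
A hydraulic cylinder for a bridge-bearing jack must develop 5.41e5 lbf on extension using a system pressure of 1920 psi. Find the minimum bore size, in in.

Extension force acts on the full piston face: F = P × (π/4)D².
D = √(4F / (πP)) = √(4 × 5.41e5 lbf / (π × 1920 psi))

D ≈ 18.9 in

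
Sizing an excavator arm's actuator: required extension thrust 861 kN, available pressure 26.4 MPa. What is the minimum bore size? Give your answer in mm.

Extension force acts on the full piston face: F = P × (π/4)D².
D = √(4F / (πP)) = √(4 × 861 kN / (π × 26.4 MPa))

D ≈ 204 mm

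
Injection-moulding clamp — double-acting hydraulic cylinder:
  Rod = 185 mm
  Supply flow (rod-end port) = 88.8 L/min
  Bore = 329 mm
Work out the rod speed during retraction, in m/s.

Rod-side annular area A_ann = π/4 × (329² − 185²) = 58130 mm^2
Flow into the rod-end port fills the annular volume.
v = Q / A

v ≈ 0.0255 m/s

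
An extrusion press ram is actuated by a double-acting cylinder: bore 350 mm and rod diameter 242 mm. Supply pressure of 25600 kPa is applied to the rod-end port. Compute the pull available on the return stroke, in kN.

F ≈ 1290 kN

Rod-side annular area A_ann = π/4 × (350² − 242²) = 50220 mm^2
On retraction the pressure acts on the annular area (bore minus rod).
F = P × A_ann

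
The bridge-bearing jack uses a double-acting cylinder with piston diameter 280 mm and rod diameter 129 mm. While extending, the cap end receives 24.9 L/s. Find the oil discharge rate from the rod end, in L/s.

Cap-side area A_cap = π/4 × (280 mm)² = 61580 mm^2
Rod-side annular area A_ann = π/4 × (280² − 129²) = 48510 mm^2
Piston speed v = Q_in/A_cap; rod-end outflow Q_out = v × A_ann = Q_in × A_ann/A_cap.

Q_out ≈ 19.6 L/s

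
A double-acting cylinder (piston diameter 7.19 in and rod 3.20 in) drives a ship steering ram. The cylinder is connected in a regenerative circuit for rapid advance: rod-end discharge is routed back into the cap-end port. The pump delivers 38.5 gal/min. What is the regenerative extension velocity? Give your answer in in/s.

v ≈ 18.4 in/s

In regeneration the rod-end outflow joins the pump flow into the cap end, so the net volume the pump must supply per unit advance equals the rod cross-section area.
Rod cross-section A_rod = π/4 × (3.20 in)² = 8.042 in^2
v = Q_pump / A_rod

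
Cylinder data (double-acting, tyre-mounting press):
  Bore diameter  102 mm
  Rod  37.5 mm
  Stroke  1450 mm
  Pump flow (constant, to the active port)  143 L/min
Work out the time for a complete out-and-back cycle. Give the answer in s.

Cap-side area A_cap = π/4 × (102 mm)² = 8171 mm^2
Rod-side annular area A_ann = π/4 × (102² − 37.5²) = 7067 mm^2
t_ext = A_cap·L/Q = 4.971 s
t_ret = A_ann·L/Q = 4.299 s
t_cycle = t_ext + t_ret

t ≈ 9.27 s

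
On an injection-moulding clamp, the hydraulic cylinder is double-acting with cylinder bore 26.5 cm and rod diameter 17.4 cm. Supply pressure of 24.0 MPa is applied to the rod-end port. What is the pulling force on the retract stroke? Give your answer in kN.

F ≈ 753 kN

Rod-side annular area A_ann = π/4 × (26.5² − 17.4²) = 313.8 cm^2
On retraction the pressure acts on the annular area (bore minus rod).
F = P × A_ann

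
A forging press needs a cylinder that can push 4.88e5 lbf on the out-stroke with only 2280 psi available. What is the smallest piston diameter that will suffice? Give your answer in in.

D ≈ 16.5 in

Extension force acts on the full piston face: F = P × (π/4)D².
D = √(4F / (πP)) = √(4 × 4.88e5 lbf / (π × 2280 psi))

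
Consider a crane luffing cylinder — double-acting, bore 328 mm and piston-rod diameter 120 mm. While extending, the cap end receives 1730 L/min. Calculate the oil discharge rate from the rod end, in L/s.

Cap-side area A_cap = π/4 × (328 mm)² = 84500 mm^2
Rod-side annular area A_ann = π/4 × (328² − 120²) = 73190 mm^2
Piston speed v = Q_in/A_cap; rod-end outflow Q_out = v × A_ann = Q_in × A_ann/A_cap.

Q_out ≈ 25.0 L/s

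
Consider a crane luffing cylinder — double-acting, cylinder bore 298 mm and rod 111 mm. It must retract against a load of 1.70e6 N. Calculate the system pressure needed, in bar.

P ≈ 283 bar

Rod-side annular area A_ann = π/4 × (298² − 111²) = 60070 mm^2
Retraction: pressure acts on the annular area.
P = F / A = 1.70e6 N / A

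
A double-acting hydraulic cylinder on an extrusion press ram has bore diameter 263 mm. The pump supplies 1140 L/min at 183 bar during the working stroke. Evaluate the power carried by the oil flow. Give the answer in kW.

W ≈ 348 kW

Hydraulic power = P × Q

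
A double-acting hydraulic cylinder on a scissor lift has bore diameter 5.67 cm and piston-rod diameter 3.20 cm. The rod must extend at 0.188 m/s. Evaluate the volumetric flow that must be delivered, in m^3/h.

Q ≈ 1.71 m^3/h

Cap-side area A_cap = π/4 × (5.67 cm)² = 25.25 cm^2
Q = A × v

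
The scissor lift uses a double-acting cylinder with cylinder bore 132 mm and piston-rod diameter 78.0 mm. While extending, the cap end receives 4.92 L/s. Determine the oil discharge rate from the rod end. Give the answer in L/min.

Q_out ≈ 192 L/min

Cap-side area A_cap = π/4 × (132 mm)² = 13680 mm^2
Rod-side annular area A_ann = π/4 × (132² − 78.0²) = 8906 mm^2
Piston speed v = Q_in/A_cap; rod-end outflow Q_out = v × A_ann = Q_in × A_ann/A_cap.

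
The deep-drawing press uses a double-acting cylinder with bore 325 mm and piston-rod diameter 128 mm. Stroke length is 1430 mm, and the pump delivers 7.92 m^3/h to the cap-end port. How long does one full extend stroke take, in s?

t ≈ 53.9 s

Cap-side area A_cap = π/4 × (325 mm)² = 82960 mm^2
Swept volume V = A × L; t = V / Q = A·L / Q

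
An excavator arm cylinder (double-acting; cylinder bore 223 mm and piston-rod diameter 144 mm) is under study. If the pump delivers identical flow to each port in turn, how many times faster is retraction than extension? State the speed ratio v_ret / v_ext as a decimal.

Cap-side area A_cap = π/4 × (223 mm)² = 39060 mm^2
Rod-side annular area A_ann = π/4 × (223² − 144²) = 22770 mm^2
For equal Q, v ∝ 1/A, so v_ret/v_ext = A_cap/A_ann.

v_ret/v_ext ≈ 1.72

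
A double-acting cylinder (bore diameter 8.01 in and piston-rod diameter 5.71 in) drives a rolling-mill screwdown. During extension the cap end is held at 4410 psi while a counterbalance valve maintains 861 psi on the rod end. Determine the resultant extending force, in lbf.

F ≈ 2.01e5 lbf

Cap-side area A_cap = π/4 × (8.01 in)² = 50.39 in^2
Rod-side annular area A_ann = π/4 × (8.01² − 5.71²) = 24.78 in^2
Net thrust = P_cap·A_cap − P_rod·A_ann = 2.222e5 lbf − 21340 lbf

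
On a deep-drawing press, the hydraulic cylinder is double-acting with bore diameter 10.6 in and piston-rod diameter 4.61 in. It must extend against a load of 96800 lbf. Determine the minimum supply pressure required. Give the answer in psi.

P ≈ 1100 psi

Cap-side area A_cap = π/4 × (10.6 in)² = 88.25 in^2
P = F / A = 96800 lbf / A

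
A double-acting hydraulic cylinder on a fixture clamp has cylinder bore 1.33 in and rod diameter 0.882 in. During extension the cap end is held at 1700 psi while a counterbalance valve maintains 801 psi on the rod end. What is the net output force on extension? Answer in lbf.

Cap-side area A_cap = π/4 × (1.33 in)² = 1.389 in^2
Rod-side annular area A_ann = π/4 × (1.33² − 0.882²) = 0.7783 in^2
Net thrust = P_cap·A_cap − P_rod·A_ann = 2362 lbf − 623.4 lbf

F ≈ 1740 lbf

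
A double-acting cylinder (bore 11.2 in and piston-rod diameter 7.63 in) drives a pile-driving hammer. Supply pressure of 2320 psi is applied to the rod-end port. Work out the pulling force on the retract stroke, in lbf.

Rod-side annular area A_ann = π/4 × (11.2² − 7.63²) = 52.80 in^2
On retraction the pressure acts on the annular area (bore minus rod).
F = P × A_ann

F ≈ 1.22e5 lbf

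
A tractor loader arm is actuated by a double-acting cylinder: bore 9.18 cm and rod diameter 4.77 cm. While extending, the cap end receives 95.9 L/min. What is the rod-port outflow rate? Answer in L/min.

Cap-side area A_cap = π/4 × (9.18 cm)² = 66.19 cm^2
Rod-side annular area A_ann = π/4 × (9.18² − 4.77²) = 48.32 cm^2
Piston speed v = Q_in/A_cap; rod-end outflow Q_out = v × A_ann = Q_in × A_ann/A_cap.

Q_out ≈ 70.0 L/min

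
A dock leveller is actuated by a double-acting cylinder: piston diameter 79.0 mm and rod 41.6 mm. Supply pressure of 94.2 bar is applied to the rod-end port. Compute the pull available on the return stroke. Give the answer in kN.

Rod-side annular area A_ann = π/4 × (79.0² − 41.6²) = 3542 mm^2
On retraction the pressure acts on the annular area (bore minus rod).
F = P × A_ann

F ≈ 33.4 kN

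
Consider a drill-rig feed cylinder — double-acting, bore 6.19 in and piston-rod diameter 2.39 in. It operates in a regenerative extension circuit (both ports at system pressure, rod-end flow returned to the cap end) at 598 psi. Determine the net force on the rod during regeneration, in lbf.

F ≈ 2680 lbf

With equal pressure on both faces, forces on the annular region cancel; the net push is pressure × rod cross-section.
Rod cross-section A_rod = π/4 × (2.39 in)² = 4.486 in^2
F = P × A_rod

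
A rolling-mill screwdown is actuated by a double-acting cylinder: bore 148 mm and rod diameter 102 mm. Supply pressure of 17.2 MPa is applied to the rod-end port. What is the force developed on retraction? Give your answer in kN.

Rod-side annular area A_ann = π/4 × (148² − 102²) = 9032 mm^2
On retraction the pressure acts on the annular area (bore minus rod).
F = P × A_ann

F ≈ 155 kN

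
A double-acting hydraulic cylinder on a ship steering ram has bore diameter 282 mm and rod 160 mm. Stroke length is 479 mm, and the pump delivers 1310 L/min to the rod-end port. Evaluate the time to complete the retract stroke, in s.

Rod-side annular area A_ann = π/4 × (282² − 160²) = 42350 mm^2
Swept volume V = A × L; t = V / Q = A·L / Q

t ≈ 0.929 s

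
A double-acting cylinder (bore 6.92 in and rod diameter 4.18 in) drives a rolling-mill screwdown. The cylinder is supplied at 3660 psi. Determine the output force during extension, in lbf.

F ≈ 1.38e5 lbf

Cap-side area A_cap = π/4 × (6.92 in)² = 37.61 in^2
F = P × A_cap = 3660 psi × A_cap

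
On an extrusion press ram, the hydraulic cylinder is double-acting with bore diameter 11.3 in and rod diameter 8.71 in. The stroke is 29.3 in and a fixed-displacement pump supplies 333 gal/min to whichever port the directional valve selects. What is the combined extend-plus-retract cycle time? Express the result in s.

t ≈ 3.22 s

Cap-side area A_cap = π/4 × (11.3 in)² = 100.3 in^2
Rod-side annular area A_ann = π/4 × (11.3² − 8.71²) = 40.70 in^2
t_ext = A_cap·L/Q = 2.292 s
t_ret = A_ann·L/Q = 0.9302 s
t_cycle = t_ext + t_ret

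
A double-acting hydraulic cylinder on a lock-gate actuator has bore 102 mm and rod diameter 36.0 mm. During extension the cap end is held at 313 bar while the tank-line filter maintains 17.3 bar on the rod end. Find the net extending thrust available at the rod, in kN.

Cap-side area A_cap = π/4 × (102 mm)² = 8171 mm^2
Rod-side annular area A_ann = π/4 × (102² − 36.0²) = 7153 mm^2
Net thrust = P_cap·A_cap − P_rod·A_ann = 255.8 kN − 12.38 kN

F ≈ 243 kN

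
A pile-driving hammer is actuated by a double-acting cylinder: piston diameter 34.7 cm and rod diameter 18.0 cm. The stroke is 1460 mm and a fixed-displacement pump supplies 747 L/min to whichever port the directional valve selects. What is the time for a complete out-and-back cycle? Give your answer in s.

t ≈ 19.2 s

Cap-side area A_cap = π/4 × (34.7 cm)² = 945.7 cm^2
Rod-side annular area A_ann = π/4 × (34.7² − 18.0²) = 691.2 cm^2
t_ext = A_cap·L/Q = 11.09 s
t_ret = A_ann·L/Q = 8.106 s
t_cycle = t_ext + t_ret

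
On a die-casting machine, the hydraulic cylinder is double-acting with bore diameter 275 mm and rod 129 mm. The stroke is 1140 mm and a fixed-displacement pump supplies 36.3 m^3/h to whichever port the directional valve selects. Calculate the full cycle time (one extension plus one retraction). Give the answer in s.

Cap-side area A_cap = π/4 × (275 mm)² = 59400 mm^2
Rod-side annular area A_ann = π/4 × (275² − 129²) = 46330 mm^2
t_ext = A_cap·L/Q = 6.715 s
t_ret = A_ann·L/Q = 5.238 s
t_cycle = t_ext + t_ret

t ≈ 12.0 s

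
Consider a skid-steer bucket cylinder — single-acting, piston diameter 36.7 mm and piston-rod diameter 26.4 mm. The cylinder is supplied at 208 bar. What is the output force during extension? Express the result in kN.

Cap-side area A_cap = π/4 × (36.7 mm)² = 1058 mm^2
F = P × A_cap = 208 bar × A_cap

F ≈ 22.0 kN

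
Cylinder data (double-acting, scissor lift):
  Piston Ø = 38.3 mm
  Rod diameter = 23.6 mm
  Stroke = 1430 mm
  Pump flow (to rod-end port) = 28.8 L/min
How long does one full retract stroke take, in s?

t ≈ 2.13 s

Rod-side annular area A_ann = π/4 × (38.3² − 23.6²) = 714.7 mm^2
Swept volume V = A × L; t = V / Q = A·L / Q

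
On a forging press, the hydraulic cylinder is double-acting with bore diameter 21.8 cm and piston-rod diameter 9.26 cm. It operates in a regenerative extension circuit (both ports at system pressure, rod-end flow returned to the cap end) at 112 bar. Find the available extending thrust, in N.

With equal pressure on both faces, forces on the annular region cancel; the net push is pressure × rod cross-section.
Rod cross-section A_rod = π/4 × (9.26 cm)² = 67.35 cm^2
F = P × A_rod

F ≈ 75400 N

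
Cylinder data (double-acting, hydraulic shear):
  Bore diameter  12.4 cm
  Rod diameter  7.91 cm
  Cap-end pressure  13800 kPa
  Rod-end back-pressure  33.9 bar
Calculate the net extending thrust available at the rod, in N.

Cap-side area A_cap = π/4 × (12.4 cm)² = 120.8 cm^2
Rod-side annular area A_ann = π/4 × (12.4² − 7.91²) = 71.62 cm^2
Net thrust = P_cap·A_cap − P_rod·A_ann = 1.667e5 N − 24280 N

F ≈ 1.42e5 N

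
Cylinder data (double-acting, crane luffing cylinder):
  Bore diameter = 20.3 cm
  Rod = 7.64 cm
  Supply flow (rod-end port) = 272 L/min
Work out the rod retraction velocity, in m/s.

v ≈ 0.163 m/s

Rod-side annular area A_ann = π/4 × (20.3² − 7.64²) = 277.8 cm^2
Flow into the rod-end port fills the annular volume.
v = Q / A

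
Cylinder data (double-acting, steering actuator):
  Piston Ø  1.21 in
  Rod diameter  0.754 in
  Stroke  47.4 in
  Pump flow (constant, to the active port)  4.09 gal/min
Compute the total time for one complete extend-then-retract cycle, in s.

Cap-side area A_cap = π/4 × (1.21 in)² = 1.150 in^2
Rod-side annular area A_ann = π/4 × (1.21² − 0.754²) = 0.7034 in^2
t_ext = A_cap·L/Q = 3.461 s
t_ret = A_ann·L/Q = 2.117 s
t_cycle = t_ext + t_ret

t ≈ 5.58 s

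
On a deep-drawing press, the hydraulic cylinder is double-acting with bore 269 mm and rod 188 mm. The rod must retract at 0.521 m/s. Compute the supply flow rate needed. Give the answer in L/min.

Rod-side annular area A_ann = π/4 × (269² − 188²) = 29070 mm^2
Q = A × v

Q ≈ 909 L/min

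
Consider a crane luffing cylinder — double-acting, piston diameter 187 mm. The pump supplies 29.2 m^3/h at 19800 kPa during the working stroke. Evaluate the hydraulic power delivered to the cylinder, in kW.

W ≈ 161 kW

Hydraulic power = P × Q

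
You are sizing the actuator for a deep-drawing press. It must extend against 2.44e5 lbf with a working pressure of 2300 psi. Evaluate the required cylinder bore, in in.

D ≈ 11.6 in

Extension force acts on the full piston face: F = P × (π/4)D².
D = √(4F / (πP)) = √(4 × 2.44e5 lbf / (π × 2300 psi))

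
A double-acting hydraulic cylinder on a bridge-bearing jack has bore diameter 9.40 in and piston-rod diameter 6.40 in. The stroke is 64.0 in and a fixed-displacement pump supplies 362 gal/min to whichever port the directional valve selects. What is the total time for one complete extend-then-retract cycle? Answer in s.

t ≈ 4.90 s

Cap-side area A_cap = π/4 × (9.40 in)² = 69.40 in^2
Rod-side annular area A_ann = π/4 × (9.40² − 6.40²) = 37.23 in^2
t_ext = A_cap·L/Q = 3.187 s
t_ret = A_ann·L/Q = 1.710 s
t_cycle = t_ext + t_ret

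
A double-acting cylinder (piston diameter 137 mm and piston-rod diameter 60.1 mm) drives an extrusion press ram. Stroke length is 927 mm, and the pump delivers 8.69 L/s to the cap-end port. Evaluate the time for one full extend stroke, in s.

t ≈ 1.57 s

Cap-side area A_cap = π/4 × (137 mm)² = 14740 mm^2
Swept volume V = A × L; t = V / Q = A·L / Q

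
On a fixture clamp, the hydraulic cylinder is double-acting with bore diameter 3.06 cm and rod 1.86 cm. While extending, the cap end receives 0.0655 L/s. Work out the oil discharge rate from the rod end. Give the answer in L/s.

Q_out ≈ 0.0413 L/s

Cap-side area A_cap = π/4 × (3.06 cm)² = 7.354 cm^2
Rod-side annular area A_ann = π/4 × (3.06² − 1.86²) = 4.637 cm^2
Piston speed v = Q_in/A_cap; rod-end outflow Q_out = v × A_ann = Q_in × A_ann/A_cap.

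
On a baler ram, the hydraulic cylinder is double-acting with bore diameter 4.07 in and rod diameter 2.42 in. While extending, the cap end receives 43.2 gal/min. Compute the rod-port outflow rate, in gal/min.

Q_out ≈ 27.9 gal/min

Cap-side area A_cap = π/4 × (4.07 in)² = 13.01 in^2
Rod-side annular area A_ann = π/4 × (4.07² − 2.42²) = 8.410 in^2
Piston speed v = Q_in/A_cap; rod-end outflow Q_out = v × A_ann = Q_in × A_ann/A_cap.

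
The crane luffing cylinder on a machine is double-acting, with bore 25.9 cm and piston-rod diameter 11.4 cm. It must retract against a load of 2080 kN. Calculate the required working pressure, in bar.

P ≈ 490 bar

Rod-side annular area A_ann = π/4 × (25.9² − 11.4²) = 424.8 cm^2
Retraction: pressure acts on the annular area.
P = F / A = 2080 kN / A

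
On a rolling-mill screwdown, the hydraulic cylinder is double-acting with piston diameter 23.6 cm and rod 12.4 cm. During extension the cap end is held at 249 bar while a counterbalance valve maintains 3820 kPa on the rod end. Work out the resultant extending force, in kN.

F ≈ 968 kN

Cap-side area A_cap = π/4 × (23.6 cm)² = 437.4 cm^2
Rod-side annular area A_ann = π/4 × (23.6² − 12.4²) = 316.7 cm^2
Net thrust = P_cap·A_cap − P_rod·A_ann = 1089 kN − 121.0 kN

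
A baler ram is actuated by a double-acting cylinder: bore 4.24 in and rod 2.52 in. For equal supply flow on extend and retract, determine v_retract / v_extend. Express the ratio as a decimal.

v_ret/v_ext ≈ 1.55

Cap-side area A_cap = π/4 × (4.24 in)² = 14.12 in^2
Rod-side annular area A_ann = π/4 × (4.24² − 2.52²) = 9.132 in^2
For equal Q, v ∝ 1/A, so v_ret/v_ext = A_cap/A_ann.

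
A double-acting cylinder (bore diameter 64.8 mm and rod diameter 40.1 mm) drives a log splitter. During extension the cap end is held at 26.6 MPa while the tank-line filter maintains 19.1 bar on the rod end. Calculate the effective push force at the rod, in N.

Cap-side area A_cap = π/4 × (64.8 mm)² = 3298 mm^2
Rod-side annular area A_ann = π/4 × (64.8² − 40.1²) = 2035 mm^2
Net thrust = P_cap·A_cap − P_rod·A_ann = 87720 N − 3887 N

F ≈ 83800 N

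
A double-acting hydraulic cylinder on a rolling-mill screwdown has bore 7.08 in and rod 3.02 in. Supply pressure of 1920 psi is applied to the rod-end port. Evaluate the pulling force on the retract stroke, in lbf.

F ≈ 61800 lbf

Rod-side annular area A_ann = π/4 × (7.08² − 3.02²) = 32.21 in^2
On retraction the pressure acts on the annular area (bore minus rod).
F = P × A_ann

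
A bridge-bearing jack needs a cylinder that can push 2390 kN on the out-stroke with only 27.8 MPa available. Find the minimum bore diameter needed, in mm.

D ≈ 331 mm

Extension force acts on the full piston face: F = P × (π/4)D².
D = √(4F / (πP)) = √(4 × 2390 kN / (π × 27.8 MPa))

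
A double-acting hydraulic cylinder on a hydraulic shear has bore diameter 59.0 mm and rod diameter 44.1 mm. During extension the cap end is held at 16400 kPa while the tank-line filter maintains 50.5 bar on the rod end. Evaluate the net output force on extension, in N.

Cap-side area A_cap = π/4 × (59.0 mm)² = 2734 mm^2
Rod-side annular area A_ann = π/4 × (59.0² − 44.1²) = 1207 mm^2
Net thrust = P_cap·A_cap − P_rod·A_ann = 44840 N − 6093 N

F ≈ 38700 N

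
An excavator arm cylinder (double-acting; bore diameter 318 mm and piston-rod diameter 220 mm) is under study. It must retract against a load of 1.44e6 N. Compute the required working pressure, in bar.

P ≈ 348 bar

Rod-side annular area A_ann = π/4 × (318² − 220²) = 41410 mm^2
Retraction: pressure acts on the annular area.
P = F / A = 1.44e6 N / A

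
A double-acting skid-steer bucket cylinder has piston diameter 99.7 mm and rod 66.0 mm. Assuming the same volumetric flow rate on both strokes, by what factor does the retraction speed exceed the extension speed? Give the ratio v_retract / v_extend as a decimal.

v_ret/v_ext ≈ 1.78

Cap-side area A_cap = π/4 × (99.7 mm)² = 7807 mm^2
Rod-side annular area A_ann = π/4 × (99.7² − 66.0²) = 4386 mm^2
For equal Q, v ∝ 1/A, so v_ret/v_ext = A_cap/A_ann.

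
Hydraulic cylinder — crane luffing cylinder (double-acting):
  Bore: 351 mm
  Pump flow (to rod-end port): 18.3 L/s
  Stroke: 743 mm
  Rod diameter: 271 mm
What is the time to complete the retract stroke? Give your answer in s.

Rod-side annular area A_ann = π/4 × (351² − 271²) = 39080 mm^2
Swept volume V = A × L; t = V / Q = A·L / Q

t ≈ 1.59 s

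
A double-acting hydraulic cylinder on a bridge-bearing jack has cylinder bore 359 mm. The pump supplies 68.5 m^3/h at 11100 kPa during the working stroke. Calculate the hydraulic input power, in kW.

W ≈ 211 kW

Hydraulic power = P × Q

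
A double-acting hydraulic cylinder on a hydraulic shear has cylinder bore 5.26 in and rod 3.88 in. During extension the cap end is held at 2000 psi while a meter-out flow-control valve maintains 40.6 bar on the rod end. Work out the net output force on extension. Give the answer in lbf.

Cap-side area A_cap = π/4 × (5.26 in)² = 21.73 in^2
Rod-side annular area A_ann = π/4 × (5.26² − 3.88²) = 9.906 in^2
Net thrust = P_cap·A_cap − P_rod·A_ann = 43460 lbf − 5833 lbf

F ≈ 37600 lbf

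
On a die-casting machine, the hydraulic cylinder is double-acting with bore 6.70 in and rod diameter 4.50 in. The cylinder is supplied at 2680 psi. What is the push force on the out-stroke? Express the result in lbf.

F ≈ 94500 lbf

Cap-side area A_cap = π/4 × (6.70 in)² = 35.26 in^2
F = P × A_cap = 2680 psi × A_cap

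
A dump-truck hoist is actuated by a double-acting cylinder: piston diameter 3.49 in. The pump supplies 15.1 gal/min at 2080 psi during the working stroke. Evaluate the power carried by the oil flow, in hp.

Hydraulic power = P × Q

W ≈ 18.3 hp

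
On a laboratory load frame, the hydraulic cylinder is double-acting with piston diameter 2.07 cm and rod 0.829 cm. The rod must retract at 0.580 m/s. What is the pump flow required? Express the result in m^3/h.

Rod-side annular area A_ann = π/4 × (2.07² − 0.829²) = 2.826 cm^2
Q = A × v

Q ≈ 0.590 m^3/h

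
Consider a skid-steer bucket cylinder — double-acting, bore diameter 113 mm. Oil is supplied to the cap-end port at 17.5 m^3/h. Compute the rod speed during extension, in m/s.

Cap-side area A_cap = π/4 × (113 mm)² = 10030 mm^2
v = Q / A

v ≈ 0.485 m/s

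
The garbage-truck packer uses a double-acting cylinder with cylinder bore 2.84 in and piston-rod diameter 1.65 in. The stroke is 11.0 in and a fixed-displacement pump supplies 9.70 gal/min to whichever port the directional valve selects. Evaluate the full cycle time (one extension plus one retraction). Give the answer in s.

t ≈ 3.10 s

Cap-side area A_cap = π/4 × (2.84 in)² = 6.335 in^2
Rod-side annular area A_ann = π/4 × (2.84² − 1.65²) = 4.196 in^2
t_ext = A_cap·L/Q = 1.866 s
t_ret = A_ann·L/Q = 1.236 s
t_cycle = t_ext + t_ret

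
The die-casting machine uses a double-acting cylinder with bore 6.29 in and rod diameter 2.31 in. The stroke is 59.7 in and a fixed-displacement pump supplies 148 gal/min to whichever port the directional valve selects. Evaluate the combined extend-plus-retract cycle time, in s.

Cap-side area A_cap = π/4 × (6.29 in)² = 31.07 in^2
Rod-side annular area A_ann = π/4 × (6.29² − 2.31²) = 26.88 in^2
t_ext = A_cap·L/Q = 3.256 s
t_ret = A_ann·L/Q = 2.817 s
t_cycle = t_ext + t_ret

t ≈ 6.07 s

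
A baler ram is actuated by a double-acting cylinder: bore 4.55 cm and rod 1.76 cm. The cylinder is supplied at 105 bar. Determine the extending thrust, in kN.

Cap-side area A_cap = π/4 × (4.55 cm)² = 16.26 cm^2
F = P × A_cap = 105 bar × A_cap

F ≈ 17.1 kN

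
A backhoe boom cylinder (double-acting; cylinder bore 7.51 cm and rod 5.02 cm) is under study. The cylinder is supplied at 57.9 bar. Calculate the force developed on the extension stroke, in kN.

Cap-side area A_cap = π/4 × (7.51 cm)² = 44.30 cm^2
F = P × A_cap = 57.9 bar × A_cap

F ≈ 25.6 kN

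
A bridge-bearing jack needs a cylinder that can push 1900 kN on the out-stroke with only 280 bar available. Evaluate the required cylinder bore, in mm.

D ≈ 294 mm

Extension force acts on the full piston face: F = P × (π/4)D².
D = √(4F / (πP)) = √(4 × 1900 kN / (π × 280 bar))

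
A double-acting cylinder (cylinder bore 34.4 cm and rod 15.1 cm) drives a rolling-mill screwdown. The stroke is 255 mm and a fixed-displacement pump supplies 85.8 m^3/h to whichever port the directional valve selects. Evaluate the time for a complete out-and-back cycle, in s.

Cap-side area A_cap = π/4 × (34.4 cm)² = 929.4 cm^2
Rod-side annular area A_ann = π/4 × (34.4² − 15.1²) = 750.3 cm^2
t_ext = A_cap·L/Q = 0.9944 s
t_ret = A_ann·L/Q = 0.8028 s
t_cycle = t_ext + t_ret

t ≈ 1.80 s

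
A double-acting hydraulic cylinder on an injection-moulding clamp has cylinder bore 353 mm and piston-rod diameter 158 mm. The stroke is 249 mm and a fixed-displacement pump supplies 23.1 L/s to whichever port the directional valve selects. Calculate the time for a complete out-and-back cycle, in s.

Cap-side area A_cap = π/4 × (353 mm)² = 97870 mm^2
Rod-side annular area A_ann = π/4 × (353² − 158²) = 78260 mm^2
t_ext = A_cap·L/Q = 1.055 s
t_ret = A_ann·L/Q = 0.8436 s
t_cycle = t_ext + t_ret

t ≈ 1.90 s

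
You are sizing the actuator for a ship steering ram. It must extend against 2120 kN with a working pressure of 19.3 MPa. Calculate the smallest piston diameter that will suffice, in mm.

Extension force acts on the full piston face: F = P × (π/4)D².
D = √(4F / (πP)) = √(4 × 2120 kN / (π × 19.3 MPa))

D ≈ 374 mm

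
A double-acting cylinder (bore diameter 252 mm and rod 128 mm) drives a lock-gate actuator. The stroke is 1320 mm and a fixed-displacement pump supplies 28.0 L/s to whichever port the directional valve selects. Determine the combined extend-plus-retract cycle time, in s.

Cap-side area A_cap = π/4 × (252 mm)² = 49880 mm^2
Rod-side annular area A_ann = π/4 × (252² − 128²) = 37010 mm^2
t_ext = A_cap·L/Q = 2.351 s
t_ret = A_ann·L/Q = 1.745 s
t_cycle = t_ext + t_ret

t ≈ 4.10 s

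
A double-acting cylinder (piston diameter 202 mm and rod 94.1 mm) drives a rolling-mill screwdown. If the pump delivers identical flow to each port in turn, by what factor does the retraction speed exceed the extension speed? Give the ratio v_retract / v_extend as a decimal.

Cap-side area A_cap = π/4 × (202 mm)² = 32050 mm^2
Rod-side annular area A_ann = π/4 × (202² − 94.1²) = 25090 mm^2
For equal Q, v ∝ 1/A, so v_ret/v_ext = A_cap/A_ann.

v_ret/v_ext ≈ 1.28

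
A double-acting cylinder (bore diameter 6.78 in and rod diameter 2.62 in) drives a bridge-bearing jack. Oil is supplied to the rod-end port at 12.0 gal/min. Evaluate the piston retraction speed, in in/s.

v ≈ 1.50 in/s

Rod-side annular area A_ann = π/4 × (6.78² − 2.62²) = 30.71 in^2
Flow into the rod-end port fills the annular volume.
v = Q / A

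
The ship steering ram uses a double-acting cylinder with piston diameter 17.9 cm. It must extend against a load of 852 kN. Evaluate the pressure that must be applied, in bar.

P ≈ 339 bar

Cap-side area A_cap = π/4 × (17.9 cm)² = 251.6 cm^2
P = F / A = 852 kN / A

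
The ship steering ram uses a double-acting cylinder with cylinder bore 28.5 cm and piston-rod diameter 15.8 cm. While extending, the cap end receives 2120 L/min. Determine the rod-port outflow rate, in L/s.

Q_out ≈ 24.5 L/s

Cap-side area A_cap = π/4 × (28.5 cm)² = 637.9 cm^2
Rod-side annular area A_ann = π/4 × (28.5² − 15.8²) = 441.9 cm^2
Piston speed v = Q_in/A_cap; rod-end outflow Q_out = v × A_ann = Q_in × A_ann/A_cap.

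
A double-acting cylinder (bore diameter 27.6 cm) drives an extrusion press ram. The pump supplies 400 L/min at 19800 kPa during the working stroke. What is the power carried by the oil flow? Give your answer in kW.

Hydraulic power = P × Q

W ≈ 132 kW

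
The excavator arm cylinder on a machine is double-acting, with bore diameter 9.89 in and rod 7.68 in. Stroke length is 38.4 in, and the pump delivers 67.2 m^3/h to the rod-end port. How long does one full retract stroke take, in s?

t ≈ 1.03 s

Rod-side annular area A_ann = π/4 × (9.89² − 7.68²) = 30.50 in^2
Swept volume V = A × L; t = V / Q = A·L / Q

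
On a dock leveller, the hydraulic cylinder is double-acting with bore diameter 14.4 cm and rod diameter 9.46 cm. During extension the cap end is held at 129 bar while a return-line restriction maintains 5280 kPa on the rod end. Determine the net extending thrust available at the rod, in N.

F ≈ 1.61e5 N

Cap-side area A_cap = π/4 × (14.4 cm)² = 162.9 cm^2
Rod-side annular area A_ann = π/4 × (14.4² − 9.46²) = 92.57 cm^2
Net thrust = P_cap·A_cap − P_rod·A_ann = 2.101e5 N − 48880 N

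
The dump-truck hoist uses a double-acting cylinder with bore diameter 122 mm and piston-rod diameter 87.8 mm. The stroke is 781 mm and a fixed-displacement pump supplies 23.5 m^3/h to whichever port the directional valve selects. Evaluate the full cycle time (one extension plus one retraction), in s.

t ≈ 2.07 s

Cap-side area A_cap = π/4 × (122 mm)² = 11690 mm^2
Rod-side annular area A_ann = π/4 × (122² − 87.8²) = 5635 mm^2
t_ext = A_cap·L/Q = 1.399 s
t_ret = A_ann·L/Q = 0.6742 s
t_cycle = t_ext + t_ret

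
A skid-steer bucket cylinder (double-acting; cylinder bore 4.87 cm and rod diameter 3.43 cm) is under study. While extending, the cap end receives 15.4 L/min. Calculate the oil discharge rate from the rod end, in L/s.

Cap-side area A_cap = π/4 × (4.87 cm)² = 18.63 cm^2
Rod-side annular area A_ann = π/4 × (4.87² − 3.43²) = 9.387 cm^2
Piston speed v = Q_in/A_cap; rod-end outflow Q_out = v × A_ann = Q_in × A_ann/A_cap.

Q_out ≈ 0.129 L/s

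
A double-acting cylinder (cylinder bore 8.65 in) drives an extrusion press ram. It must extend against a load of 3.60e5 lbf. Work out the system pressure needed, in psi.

P ≈ 6130 psi

Cap-side area A_cap = π/4 × (8.65 in)² = 58.77 in^2
P = F / A = 3.60e5 lbf / A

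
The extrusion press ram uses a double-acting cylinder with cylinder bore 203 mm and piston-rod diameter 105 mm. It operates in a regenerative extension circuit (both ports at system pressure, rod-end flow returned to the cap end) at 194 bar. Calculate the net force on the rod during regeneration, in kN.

With equal pressure on both faces, forces on the annular region cancel; the net push is pressure × rod cross-section.
Rod cross-section A_rod = π/4 × (105 mm)² = 8659 mm^2
F = P × A_rod

F ≈ 168 kN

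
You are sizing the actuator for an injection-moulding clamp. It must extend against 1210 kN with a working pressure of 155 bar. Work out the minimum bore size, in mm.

D ≈ 315 mm

Extension force acts on the full piston face: F = P × (π/4)D².
D = √(4F / (πP)) = √(4 × 1210 kN / (π × 155 bar))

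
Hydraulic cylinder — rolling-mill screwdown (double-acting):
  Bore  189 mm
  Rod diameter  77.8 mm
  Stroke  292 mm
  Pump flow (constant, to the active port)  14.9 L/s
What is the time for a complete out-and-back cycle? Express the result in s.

Cap-side area A_cap = π/4 × (189 mm)² = 28060 mm^2
Rod-side annular area A_ann = π/4 × (189² − 77.8²) = 23300 mm^2
t_ext = A_cap·L/Q = 0.5498 s
t_ret = A_ann·L/Q = 0.4566 s
t_cycle = t_ext + t_ret

t ≈ 1.01 s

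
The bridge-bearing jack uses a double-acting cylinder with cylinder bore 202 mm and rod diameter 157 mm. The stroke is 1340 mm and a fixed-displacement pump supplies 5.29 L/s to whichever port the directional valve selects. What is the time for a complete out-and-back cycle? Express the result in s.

Cap-side area A_cap = π/4 × (202 mm)² = 32050 mm^2
Rod-side annular area A_ann = π/4 × (202² − 157²) = 12690 mm^2
t_ext = A_cap·L/Q = 8.118 s
t_ret = A_ann·L/Q = 3.214 s
t_cycle = t_ext + t_ret

t ≈ 11.3 s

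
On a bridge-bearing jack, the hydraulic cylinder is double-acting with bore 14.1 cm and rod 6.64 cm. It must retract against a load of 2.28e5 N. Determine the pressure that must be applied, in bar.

P ≈ 188 bar

Rod-side annular area A_ann = π/4 × (14.1² − 6.64²) = 121.5 cm^2
Retraction: pressure acts on the annular area.
P = F / A = 2.28e5 N / A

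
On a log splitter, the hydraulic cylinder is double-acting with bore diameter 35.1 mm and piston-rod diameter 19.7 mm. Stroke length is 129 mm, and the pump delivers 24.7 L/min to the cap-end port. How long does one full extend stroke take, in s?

Cap-side area A_cap = π/4 × (35.1 mm)² = 967.6 mm^2
Swept volume V = A × L; t = V / Q = A·L / Q

t ≈ 0.303 s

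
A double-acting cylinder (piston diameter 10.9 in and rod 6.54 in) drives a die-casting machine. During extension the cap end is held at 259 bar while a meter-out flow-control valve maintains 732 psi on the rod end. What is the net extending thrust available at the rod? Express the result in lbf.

F ≈ 3.07e5 lbf

Cap-side area A_cap = π/4 × (10.9 in)² = 93.31 in^2
Rod-side annular area A_ann = π/4 × (10.9² − 6.54²) = 59.72 in^2
Net thrust = P_cap·A_cap − P_rod·A_ann = 3.505e5 lbf − 43720 lbf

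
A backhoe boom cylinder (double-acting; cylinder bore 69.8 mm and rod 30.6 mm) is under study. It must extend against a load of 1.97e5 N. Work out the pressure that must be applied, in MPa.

P ≈ 51.5 MPa

Cap-side area A_cap = π/4 × (69.8 mm)² = 3826 mm^2
P = F / A = 1.97e5 N / A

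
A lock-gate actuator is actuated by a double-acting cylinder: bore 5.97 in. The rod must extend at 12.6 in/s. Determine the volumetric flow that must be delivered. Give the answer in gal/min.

Q ≈ 91.6 gal/min

Cap-side area A_cap = π/4 × (5.97 in)² = 27.99 in^2
Q = A × v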